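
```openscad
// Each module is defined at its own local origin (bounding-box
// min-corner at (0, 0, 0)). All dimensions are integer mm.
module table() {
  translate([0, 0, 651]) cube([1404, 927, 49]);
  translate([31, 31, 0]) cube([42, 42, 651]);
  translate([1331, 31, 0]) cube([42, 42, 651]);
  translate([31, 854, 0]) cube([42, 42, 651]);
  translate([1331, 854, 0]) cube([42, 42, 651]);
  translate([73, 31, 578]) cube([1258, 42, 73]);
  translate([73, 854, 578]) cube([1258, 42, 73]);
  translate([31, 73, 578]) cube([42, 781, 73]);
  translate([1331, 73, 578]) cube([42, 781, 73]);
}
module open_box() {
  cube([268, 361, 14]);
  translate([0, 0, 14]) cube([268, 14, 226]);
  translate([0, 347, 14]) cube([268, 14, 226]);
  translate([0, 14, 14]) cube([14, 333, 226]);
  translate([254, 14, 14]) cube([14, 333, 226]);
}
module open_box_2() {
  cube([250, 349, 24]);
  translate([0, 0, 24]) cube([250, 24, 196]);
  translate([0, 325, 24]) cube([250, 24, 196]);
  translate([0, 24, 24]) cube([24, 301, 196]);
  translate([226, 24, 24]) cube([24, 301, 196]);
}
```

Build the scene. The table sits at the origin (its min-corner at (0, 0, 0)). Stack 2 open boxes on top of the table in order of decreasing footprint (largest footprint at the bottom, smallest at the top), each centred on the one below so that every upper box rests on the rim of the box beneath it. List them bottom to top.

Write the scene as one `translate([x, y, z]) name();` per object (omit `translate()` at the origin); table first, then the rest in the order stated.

table();
translate([568, 283, 700]) open_box();
translate([577, 289, 940]) open_box_2();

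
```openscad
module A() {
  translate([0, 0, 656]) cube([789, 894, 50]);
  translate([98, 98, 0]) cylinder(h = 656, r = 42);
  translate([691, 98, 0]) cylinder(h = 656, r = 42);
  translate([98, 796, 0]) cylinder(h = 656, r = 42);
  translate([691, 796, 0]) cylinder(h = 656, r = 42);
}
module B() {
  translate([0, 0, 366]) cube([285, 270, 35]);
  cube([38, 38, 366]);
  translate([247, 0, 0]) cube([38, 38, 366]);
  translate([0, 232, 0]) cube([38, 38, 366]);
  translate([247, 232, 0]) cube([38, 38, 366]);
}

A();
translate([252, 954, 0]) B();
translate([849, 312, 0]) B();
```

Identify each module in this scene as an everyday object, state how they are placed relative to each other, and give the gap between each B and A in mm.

A is a table. B is a stool. Two stools sit around the table at the +y, +x sides. The gap between each stool and the table is 60 mm.

Each stool's nearest face is 60 mm from the table's bounding box.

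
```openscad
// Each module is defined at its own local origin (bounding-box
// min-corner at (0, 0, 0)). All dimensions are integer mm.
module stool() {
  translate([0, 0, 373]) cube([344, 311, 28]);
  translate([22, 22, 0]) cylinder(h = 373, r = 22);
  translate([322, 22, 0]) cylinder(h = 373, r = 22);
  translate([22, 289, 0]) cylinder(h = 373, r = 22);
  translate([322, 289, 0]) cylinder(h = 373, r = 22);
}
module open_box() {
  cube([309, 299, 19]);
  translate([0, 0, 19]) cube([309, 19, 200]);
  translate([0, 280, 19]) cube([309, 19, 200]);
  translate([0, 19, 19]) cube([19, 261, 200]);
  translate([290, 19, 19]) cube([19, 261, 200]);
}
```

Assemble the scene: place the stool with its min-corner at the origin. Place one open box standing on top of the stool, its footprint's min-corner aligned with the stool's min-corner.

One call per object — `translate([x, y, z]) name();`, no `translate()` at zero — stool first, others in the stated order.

stool();
translate([0, 0, 401]) open_box();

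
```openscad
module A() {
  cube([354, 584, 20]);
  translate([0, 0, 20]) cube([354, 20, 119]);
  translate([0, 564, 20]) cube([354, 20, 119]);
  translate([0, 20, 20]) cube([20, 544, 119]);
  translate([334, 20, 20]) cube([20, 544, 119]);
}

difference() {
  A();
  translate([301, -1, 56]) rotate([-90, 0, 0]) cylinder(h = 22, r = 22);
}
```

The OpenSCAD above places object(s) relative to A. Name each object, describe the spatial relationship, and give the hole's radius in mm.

The subtracted cylinder has r = 22 mm.

A is an open box. The open box has a circular hole through its front wall. The hole's radius is 22 mm.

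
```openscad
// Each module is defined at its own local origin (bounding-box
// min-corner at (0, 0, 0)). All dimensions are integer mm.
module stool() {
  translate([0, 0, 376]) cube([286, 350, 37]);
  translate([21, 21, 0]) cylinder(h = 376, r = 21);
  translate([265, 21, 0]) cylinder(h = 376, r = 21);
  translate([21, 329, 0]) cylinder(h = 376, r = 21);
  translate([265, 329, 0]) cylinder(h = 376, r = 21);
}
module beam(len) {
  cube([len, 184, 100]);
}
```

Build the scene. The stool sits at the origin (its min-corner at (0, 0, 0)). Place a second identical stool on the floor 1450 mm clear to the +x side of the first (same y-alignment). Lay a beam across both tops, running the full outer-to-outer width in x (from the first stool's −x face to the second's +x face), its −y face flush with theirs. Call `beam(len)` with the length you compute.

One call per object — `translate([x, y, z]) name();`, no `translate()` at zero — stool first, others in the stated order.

stool();
translate([1736, 0, 0]) stool();
translate([0, 0, 413]) beam(2022);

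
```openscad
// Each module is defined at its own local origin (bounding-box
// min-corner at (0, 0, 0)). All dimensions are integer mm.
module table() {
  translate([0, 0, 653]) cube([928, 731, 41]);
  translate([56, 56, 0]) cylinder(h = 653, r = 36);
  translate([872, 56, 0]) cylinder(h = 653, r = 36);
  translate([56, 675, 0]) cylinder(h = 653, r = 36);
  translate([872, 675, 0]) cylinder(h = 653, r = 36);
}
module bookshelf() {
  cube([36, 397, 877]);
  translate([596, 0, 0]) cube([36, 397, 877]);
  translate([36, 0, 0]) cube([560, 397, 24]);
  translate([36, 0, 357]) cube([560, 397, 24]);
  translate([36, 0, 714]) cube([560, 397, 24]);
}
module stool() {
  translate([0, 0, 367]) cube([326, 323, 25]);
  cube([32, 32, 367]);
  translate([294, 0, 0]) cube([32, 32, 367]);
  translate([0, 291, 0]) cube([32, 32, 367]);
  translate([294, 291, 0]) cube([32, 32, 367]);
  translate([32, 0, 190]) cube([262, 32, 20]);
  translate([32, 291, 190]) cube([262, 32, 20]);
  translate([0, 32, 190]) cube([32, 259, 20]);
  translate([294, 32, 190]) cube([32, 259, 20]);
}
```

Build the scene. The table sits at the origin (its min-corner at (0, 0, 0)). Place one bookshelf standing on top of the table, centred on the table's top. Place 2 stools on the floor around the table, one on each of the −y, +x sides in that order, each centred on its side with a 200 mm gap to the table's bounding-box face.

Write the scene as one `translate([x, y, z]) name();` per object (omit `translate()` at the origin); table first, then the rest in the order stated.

table();
translate([148, 167, 694]) bookshelf();
translate([301, -523, 0]) stool();
translate([1128, 204, 0]) stool();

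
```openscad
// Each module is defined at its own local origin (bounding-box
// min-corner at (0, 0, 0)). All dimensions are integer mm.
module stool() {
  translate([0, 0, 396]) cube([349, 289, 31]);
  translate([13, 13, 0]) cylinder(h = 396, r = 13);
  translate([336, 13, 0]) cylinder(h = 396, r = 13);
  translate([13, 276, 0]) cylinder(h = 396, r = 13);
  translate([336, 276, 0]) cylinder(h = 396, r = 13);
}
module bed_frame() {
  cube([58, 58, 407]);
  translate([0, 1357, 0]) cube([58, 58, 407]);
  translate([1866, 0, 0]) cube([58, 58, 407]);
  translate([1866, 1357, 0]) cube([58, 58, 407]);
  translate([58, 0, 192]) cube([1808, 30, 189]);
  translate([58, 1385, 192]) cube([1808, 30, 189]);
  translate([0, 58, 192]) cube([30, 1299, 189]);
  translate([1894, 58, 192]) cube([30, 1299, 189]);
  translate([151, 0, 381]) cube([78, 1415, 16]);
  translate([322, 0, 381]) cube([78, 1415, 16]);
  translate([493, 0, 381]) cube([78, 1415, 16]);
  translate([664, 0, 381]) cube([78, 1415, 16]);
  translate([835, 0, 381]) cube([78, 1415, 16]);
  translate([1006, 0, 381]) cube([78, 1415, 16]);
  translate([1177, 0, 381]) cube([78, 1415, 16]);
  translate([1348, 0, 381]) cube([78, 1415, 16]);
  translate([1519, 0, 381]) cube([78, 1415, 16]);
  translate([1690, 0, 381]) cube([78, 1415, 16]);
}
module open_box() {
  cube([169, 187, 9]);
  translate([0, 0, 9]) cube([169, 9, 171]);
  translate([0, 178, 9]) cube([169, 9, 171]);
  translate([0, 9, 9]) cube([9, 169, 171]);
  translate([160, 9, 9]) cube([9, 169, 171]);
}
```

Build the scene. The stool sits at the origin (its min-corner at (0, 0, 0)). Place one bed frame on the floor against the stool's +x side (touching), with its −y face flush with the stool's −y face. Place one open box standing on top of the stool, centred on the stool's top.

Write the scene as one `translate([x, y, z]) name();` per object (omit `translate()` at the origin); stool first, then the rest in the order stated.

stool();
translate([349, 0, 0]) bed_frame();
translate([90, 51, 427]) open_box();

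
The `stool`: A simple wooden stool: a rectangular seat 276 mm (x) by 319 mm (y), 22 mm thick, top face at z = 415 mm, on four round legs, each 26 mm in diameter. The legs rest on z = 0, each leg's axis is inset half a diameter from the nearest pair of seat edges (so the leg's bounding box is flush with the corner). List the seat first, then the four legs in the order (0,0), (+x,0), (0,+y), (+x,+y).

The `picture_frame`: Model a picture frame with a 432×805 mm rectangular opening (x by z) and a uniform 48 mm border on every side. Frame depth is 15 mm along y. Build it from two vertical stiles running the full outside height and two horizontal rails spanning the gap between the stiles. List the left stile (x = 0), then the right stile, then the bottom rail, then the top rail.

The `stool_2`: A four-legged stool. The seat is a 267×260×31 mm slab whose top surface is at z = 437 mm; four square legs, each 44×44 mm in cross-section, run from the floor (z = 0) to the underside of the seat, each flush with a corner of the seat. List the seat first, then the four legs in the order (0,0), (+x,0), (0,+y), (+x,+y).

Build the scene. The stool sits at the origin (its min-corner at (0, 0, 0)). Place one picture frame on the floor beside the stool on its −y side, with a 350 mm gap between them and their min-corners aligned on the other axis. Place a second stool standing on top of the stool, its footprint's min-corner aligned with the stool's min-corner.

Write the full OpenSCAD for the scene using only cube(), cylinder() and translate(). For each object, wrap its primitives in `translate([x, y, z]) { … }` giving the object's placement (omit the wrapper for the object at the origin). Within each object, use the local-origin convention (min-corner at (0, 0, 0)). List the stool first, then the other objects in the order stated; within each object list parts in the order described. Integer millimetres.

translate([0, 0, 393]) cube([276, 319, 22]);
translate([13, 13, 0]) cylinder(h = 393, r = 13);
translate([263, 13, 0]) cylinder(h = 393, r = 13);
translate([13, 306, 0]) cylinder(h = 393, r = 13);
translate([263, 306, 0]) cylinder(h = 393, r = 13);
translate([0, -365, 0]) {
  cube([48, 15, 901]);
  translate([480, 0, 0]) cube([48, 15, 901]);
  translate([48, 0, 0]) cube([432, 15, 48]);
  translate([48, 0, 853]) cube([432, 15, 48]);
}
translate([0, 0, 415]) {
  translate([0, 0, 406]) cube([267, 260, 31]);
  cube([44, 44, 406]);
  translate([223, 0, 0]) cube([44, 44, 406]);
  translate([0, 216, 0]) cube([44, 44, 406]);
  translate([223, 216, 0]) cube([44, 44, 406]);
}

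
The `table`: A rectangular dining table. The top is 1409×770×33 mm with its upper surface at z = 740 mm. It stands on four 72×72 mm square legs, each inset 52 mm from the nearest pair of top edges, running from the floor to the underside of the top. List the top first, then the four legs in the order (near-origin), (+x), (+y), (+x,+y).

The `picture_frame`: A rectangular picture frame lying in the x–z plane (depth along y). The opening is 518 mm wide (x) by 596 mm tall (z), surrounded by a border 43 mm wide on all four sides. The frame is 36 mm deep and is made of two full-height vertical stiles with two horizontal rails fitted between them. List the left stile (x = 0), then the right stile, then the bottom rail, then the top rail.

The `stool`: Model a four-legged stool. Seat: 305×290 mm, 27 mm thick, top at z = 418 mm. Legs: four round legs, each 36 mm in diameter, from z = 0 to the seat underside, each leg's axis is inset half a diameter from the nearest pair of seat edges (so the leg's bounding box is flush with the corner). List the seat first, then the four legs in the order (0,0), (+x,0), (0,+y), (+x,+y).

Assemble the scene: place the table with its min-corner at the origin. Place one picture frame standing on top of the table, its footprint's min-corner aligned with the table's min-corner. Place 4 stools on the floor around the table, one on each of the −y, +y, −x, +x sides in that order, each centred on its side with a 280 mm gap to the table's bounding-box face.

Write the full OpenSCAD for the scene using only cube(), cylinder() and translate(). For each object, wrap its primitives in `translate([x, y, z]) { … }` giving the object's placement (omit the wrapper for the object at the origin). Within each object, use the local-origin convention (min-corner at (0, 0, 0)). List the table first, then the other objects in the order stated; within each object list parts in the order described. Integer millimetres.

translate([0, 0, 707]) cube([1409, 770, 33]);
translate([52, 52, 0]) cube([72, 72, 707]);
translate([1285, 52, 0]) cube([72, 72, 707]);
translate([52, 646, 0]) cube([72, 72, 707]);
translate([1285, 646, 0]) cube([72, 72, 707]);
translate([0, 0, 740]) {
  cube([43, 36, 682]);
  translate([561, 0, 0]) cube([43, 36, 682]);
  translate([43, 0, 0]) cube([518, 36, 43]);
  translate([43, 0, 639]) cube([518, 36, 43]);
}
translate([552, -570, 0]) {
  translate([0, 0, 391]) cube([305, 290, 27]);
  translate([18, 18, 0]) cylinder(h = 391, r = 18);
  translate([287, 18, 0]) cylinder(h = 391, r = 18);
  translate([18, 272, 0]) cylinder(h = 391, r = 18);
  translate([287, 272, 0]) cylinder(h = 391, r = 18);
}
translate([552, 1050, 0]) {
  translate([0, 0, 391]) cube([305, 290, 27]);
  translate([18, 18, 0]) cylinder(h = 391, r = 18);
  translate([287, 18, 0]) cylinder(h = 391, r = 18);
  translate([18, 272, 0]) cylinder(h = 391, r = 18);
  translate([287, 272, 0]) cylinder(h = 391, r = 18);
}
translate([-585, 240, 0]) {
  translate([0, 0, 391]) cube([305, 290, 27]);
  translate([18, 18, 0]) cylinder(h = 391, r = 18);
  translate([287, 18, 0]) cylinder(h = 391, r = 18);
  translate([18, 272, 0]) cylinder(h = 391, r = 18);
  translate([287, 272, 0]) cylinder(h = 391, r = 18);
}
translate([1689, 240, 0]) {
  translate([0, 0, 391]) cube([305, 290, 27]);
  translate([18, 18, 0]) cylinder(h = 391, r = 18);
  translate([287, 18, 0]) cylinder(h = 391, r = 18);
  translate([18, 272, 0]) cylinder(h = 391, r = 18);
  translate([287, 272, 0]) cylinder(h = 391, r = 18);
}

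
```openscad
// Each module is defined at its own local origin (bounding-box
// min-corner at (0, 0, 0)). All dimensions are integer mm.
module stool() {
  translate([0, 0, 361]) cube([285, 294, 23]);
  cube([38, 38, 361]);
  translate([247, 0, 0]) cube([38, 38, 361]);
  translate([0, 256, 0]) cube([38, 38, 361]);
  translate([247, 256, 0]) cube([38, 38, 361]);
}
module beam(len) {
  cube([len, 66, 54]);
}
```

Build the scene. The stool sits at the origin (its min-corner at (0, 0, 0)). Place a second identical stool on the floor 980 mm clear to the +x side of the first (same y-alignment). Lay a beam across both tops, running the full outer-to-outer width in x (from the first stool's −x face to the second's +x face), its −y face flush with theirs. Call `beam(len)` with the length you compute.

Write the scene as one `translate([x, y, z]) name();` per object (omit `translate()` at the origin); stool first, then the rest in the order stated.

stool();
translate([1265, 0, 0]) stool();
translate([0, 0, 384]) beam(1550);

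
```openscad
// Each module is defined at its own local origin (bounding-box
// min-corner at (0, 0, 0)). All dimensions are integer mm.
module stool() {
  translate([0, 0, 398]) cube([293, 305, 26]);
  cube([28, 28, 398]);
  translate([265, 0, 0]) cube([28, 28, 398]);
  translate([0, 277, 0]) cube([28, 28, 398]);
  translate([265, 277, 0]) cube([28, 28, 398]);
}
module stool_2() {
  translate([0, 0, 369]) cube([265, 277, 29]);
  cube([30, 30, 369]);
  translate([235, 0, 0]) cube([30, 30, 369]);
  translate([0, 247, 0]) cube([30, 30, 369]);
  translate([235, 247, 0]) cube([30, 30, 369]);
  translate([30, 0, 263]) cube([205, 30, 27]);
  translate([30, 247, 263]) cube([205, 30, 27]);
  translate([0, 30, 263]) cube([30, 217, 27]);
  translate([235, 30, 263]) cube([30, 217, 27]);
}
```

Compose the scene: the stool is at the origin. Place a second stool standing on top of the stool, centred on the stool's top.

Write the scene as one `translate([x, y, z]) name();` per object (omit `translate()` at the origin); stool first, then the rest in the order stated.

stool();
translate([14, 14, 424]) stool_2();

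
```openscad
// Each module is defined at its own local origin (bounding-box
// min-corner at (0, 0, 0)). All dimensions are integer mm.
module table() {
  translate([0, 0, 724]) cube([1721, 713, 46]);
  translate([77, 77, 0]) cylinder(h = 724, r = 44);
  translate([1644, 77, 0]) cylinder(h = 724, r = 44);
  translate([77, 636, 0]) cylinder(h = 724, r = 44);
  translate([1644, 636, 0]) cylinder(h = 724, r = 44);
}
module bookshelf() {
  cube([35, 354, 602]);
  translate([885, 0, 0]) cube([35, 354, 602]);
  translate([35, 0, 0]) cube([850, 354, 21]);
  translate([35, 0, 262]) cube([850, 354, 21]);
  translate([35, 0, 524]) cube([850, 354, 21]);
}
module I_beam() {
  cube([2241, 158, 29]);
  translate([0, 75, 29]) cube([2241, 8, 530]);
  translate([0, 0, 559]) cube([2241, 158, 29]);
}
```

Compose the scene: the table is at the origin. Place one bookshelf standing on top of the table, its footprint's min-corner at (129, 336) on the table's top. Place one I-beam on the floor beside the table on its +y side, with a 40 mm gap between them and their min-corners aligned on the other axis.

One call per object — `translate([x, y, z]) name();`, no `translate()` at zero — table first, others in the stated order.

table();
translate([129, 336, 770]) bookshelf();
translate([0, 753, 0]) I_beam();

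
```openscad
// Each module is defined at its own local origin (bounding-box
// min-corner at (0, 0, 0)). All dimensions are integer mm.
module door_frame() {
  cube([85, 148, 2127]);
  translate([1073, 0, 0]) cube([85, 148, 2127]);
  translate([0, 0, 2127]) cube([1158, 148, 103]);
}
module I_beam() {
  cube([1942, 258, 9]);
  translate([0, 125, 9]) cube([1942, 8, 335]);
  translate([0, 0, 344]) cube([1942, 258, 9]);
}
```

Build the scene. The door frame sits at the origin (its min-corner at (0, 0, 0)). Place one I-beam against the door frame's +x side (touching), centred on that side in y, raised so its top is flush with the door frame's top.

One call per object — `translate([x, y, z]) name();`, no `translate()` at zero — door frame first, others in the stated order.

door_frame();
translate([1158, -55, 1877]) I_beam();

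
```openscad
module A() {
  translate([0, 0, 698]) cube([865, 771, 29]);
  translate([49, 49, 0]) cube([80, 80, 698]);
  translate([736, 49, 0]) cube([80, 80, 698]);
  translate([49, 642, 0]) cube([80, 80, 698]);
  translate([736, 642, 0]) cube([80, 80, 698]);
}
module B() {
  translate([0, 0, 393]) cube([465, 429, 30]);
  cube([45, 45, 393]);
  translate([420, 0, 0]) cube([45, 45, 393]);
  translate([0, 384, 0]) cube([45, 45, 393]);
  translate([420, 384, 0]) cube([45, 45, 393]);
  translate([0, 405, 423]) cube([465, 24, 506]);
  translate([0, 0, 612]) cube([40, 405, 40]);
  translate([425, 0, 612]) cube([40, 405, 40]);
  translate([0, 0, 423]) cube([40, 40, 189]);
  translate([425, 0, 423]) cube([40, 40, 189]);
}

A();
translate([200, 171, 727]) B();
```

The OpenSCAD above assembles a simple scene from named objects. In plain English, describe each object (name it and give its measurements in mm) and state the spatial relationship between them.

A is a table with a 865×771 mm rectangular top, 29 mm thick, top surface at z = 727 mm, supported by four 80×80 mm square legs, each inset 49 mm from the nearest pair of top edges, running from the floor.

B is a chair: 465×429 mm seat, 30 mm thick, top at z = 423 mm, on four 45 mm square corner legs flush with the seat edges. A 24 mm thick backrest slab spans the full seat width, extending 506 mm above the seat top, its back face flush with the seat's +y edge. Two armrests of 40×40 mm section run along each side from the seat's front edge to the front of the backrest, top faces 229 mm above the seat top and outer faces flush with the seat's x-edges; a 40×40 mm post under the front of each armrest stands on the seat at the front corner.

The chair is on top of the table, centred.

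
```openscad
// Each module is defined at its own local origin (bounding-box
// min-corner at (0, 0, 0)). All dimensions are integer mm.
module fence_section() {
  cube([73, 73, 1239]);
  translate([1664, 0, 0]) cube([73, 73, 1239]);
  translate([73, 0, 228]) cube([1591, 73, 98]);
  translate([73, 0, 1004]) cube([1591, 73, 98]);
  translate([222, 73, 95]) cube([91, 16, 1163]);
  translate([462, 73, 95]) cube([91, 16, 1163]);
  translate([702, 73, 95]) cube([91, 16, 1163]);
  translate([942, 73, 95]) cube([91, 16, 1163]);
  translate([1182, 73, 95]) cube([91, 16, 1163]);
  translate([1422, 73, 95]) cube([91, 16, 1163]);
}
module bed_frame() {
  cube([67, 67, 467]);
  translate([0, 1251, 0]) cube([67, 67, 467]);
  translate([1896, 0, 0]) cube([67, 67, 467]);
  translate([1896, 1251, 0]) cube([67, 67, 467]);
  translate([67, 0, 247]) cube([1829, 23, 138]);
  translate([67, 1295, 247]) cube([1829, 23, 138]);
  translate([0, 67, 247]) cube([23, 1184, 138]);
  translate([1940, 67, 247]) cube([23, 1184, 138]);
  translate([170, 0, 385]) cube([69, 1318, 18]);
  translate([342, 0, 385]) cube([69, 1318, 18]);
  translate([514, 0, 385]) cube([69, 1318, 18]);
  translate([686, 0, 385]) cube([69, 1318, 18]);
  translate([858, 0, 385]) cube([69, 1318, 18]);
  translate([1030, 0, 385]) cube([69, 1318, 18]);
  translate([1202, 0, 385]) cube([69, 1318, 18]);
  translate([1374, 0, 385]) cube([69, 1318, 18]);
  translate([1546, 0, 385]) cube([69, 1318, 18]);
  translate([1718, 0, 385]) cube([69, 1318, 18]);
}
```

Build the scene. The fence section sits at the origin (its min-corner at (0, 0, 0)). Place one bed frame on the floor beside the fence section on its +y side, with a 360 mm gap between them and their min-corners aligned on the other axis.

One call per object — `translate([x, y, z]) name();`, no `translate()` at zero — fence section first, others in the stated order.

fence_section();
translate([0, 449, 0]) bed_frame();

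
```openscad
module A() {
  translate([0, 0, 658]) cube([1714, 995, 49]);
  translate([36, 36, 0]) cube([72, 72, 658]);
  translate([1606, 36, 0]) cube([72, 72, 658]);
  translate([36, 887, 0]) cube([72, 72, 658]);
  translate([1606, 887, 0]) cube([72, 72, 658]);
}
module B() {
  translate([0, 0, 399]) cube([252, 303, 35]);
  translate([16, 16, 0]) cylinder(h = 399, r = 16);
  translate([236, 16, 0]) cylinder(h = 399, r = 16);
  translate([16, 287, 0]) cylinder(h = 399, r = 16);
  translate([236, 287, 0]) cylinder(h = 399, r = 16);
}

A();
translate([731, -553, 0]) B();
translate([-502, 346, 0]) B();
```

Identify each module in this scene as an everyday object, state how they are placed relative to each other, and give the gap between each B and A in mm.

Each stool's nearest face is 250 mm from the table's bounding box.

A is a table. B is a stool. Two stools sit around the table at the −y, −x sides. The gap between each stool and the table is 250 mm.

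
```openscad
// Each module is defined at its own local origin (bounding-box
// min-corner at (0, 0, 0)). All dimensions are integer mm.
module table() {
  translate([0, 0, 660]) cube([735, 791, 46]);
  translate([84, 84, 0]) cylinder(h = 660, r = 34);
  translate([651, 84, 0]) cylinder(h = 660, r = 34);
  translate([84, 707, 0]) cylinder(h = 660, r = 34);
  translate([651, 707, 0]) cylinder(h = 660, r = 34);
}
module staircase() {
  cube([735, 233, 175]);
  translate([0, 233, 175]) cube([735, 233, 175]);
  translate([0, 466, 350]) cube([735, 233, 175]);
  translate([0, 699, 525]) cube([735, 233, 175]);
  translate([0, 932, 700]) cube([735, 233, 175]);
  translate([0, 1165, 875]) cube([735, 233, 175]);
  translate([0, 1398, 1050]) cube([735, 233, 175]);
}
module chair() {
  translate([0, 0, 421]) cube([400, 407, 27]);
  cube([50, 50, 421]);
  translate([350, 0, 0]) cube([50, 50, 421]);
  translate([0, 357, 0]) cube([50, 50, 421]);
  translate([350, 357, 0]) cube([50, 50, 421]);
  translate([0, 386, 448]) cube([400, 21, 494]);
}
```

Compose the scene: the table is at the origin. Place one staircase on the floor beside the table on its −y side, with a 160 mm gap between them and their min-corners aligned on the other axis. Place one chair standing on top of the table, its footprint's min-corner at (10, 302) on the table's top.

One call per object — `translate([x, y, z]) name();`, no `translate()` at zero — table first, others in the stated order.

table();
translate([0, -1791, 0]) staircase();
translate([10, 302, 706]) chair();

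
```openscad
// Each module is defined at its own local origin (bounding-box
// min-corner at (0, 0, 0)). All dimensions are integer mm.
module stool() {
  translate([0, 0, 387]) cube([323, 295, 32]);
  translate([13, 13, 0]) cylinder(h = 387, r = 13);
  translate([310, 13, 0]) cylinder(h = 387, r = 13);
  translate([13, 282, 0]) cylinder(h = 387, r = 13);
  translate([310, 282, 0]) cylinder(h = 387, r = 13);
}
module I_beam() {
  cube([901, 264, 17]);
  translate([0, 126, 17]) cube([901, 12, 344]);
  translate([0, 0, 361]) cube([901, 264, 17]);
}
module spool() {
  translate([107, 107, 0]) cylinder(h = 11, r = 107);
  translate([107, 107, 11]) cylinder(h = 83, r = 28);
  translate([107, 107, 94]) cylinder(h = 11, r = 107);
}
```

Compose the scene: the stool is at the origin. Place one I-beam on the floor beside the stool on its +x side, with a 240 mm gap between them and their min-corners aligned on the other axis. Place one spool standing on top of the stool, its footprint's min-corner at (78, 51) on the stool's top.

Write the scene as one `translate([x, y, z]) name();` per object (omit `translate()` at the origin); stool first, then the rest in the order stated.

stool();
translate([563, 0, 0]) I_beam();
translate([78, 51, 419]) spool();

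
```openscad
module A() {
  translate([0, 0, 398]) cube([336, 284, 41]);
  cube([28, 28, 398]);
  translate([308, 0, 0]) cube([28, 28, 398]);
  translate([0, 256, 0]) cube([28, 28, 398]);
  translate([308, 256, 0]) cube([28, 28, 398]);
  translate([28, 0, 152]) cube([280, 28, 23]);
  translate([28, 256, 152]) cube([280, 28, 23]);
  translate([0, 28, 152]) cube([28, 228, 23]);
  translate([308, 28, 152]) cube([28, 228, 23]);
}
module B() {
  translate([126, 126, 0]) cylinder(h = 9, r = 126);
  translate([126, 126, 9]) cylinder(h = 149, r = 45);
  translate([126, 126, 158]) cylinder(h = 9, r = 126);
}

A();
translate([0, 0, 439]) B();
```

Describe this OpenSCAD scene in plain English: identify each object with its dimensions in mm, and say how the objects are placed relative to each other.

A is a simple wooden stool: a rectangular seat 336 mm (x) by 284 mm (y), 41 mm thick, top face at z = 439 mm, on four square legs, each 28×28 mm in cross-section. The legs rest on z = 0, each flush with a corner of the seat. Four stretchers, 28 mm wide and 23 mm tall, connect adjacent legs with their undersides at z = 152 mm, each running between the inner faces of the legs it joins and aligned with the legs' outer faces on the other axis.

B is a spool: two coaxial disc flanges of radius 126 mm and thickness 9 mm, joined by a core cylinder of radius 45 mm and height 149 mm. The lower flange rests on z = 0 and the three cylinders share a vertical axis.

The spool is on top of the stool.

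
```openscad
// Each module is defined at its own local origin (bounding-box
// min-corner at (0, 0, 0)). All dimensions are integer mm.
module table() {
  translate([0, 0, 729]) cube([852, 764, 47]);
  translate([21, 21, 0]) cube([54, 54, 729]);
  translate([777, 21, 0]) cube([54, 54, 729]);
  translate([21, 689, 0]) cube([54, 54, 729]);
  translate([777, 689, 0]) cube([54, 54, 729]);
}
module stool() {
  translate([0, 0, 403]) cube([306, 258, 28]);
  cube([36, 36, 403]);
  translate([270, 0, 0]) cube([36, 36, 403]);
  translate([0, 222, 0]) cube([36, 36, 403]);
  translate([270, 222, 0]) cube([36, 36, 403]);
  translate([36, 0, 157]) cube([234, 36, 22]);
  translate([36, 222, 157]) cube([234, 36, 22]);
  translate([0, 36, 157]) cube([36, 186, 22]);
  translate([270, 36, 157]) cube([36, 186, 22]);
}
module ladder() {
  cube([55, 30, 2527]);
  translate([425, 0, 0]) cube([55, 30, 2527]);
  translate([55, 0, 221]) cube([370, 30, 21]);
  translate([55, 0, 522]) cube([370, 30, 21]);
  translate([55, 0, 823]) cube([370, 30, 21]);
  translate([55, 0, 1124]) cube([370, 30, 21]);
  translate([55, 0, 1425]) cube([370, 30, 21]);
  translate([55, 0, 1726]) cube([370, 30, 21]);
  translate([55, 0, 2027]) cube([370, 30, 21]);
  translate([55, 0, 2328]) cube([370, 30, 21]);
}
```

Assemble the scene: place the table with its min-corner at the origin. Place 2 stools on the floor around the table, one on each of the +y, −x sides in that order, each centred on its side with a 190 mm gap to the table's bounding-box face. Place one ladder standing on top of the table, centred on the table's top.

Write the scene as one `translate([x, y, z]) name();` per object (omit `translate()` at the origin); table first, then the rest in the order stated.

table();
translate([273, 954, 0]) stool();
translate([-496, 253, 0]) stool();
translate([186, 367, 776]) ladder();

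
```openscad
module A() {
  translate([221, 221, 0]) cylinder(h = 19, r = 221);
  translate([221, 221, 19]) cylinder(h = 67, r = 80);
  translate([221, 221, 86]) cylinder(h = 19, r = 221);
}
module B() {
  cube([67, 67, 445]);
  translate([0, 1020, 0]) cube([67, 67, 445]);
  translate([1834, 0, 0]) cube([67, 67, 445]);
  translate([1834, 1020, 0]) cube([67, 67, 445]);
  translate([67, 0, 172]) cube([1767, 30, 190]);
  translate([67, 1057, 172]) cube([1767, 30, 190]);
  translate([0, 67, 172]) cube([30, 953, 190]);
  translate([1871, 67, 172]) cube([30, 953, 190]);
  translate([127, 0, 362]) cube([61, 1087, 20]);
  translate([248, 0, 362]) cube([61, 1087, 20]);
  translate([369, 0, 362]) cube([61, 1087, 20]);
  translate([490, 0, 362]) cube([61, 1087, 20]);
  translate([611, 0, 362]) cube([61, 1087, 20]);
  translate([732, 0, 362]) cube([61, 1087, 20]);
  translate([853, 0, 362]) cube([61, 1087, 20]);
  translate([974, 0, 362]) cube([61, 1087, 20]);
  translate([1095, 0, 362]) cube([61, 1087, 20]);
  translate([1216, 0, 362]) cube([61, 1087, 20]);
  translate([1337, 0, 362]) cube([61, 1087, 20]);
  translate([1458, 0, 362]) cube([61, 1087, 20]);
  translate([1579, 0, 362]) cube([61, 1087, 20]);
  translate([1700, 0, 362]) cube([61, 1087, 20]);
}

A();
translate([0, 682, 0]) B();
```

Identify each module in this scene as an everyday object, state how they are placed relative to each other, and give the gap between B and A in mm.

A is a spool. B is a bed frame. The bed frame is on the floor beside the spool on its +y side. The gap between the bed frame and the spool is 240 mm.

The bed frame's nearest face is 240 mm from the spool's +y face.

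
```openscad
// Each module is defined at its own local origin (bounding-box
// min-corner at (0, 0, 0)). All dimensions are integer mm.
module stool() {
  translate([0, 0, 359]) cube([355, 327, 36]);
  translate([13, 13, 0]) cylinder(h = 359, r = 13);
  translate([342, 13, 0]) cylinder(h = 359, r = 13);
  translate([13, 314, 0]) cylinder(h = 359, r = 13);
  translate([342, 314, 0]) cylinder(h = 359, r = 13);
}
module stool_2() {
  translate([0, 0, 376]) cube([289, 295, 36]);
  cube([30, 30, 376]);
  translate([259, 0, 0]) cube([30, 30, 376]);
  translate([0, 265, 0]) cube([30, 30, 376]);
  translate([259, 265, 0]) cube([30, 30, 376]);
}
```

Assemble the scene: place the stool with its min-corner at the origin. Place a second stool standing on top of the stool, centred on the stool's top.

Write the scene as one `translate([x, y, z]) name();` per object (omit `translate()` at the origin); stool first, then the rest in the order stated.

stool();
translate([33, 16, 395]) stool_2();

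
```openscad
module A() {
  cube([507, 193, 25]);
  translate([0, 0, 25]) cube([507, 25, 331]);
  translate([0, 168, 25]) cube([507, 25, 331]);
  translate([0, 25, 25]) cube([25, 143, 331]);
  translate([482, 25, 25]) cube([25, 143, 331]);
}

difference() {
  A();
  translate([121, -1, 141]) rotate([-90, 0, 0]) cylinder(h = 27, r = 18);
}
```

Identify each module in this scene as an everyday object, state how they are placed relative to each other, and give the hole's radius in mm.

The subtracted cylinder has r = 18 mm.

A is an open box. The open box has a circular hole through its front wall. The hole's radius is 18 mm.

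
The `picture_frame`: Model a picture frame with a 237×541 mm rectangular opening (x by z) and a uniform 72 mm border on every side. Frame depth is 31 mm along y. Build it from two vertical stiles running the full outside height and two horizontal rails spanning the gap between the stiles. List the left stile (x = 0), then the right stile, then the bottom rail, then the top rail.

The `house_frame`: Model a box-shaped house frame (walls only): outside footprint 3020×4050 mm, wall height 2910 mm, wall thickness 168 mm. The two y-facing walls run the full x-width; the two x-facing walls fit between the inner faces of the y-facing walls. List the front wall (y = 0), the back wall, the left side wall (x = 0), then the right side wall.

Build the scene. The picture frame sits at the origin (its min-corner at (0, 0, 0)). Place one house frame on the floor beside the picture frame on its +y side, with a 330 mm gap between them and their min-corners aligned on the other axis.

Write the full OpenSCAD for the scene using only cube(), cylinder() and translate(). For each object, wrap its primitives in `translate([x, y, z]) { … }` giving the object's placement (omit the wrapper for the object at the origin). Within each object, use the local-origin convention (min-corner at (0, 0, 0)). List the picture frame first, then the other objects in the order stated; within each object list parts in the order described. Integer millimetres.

cube([72, 31, 685]);
translate([309, 0, 0]) cube([72, 31, 685]);
translate([72, 0, 0]) cube([237, 31, 72]);
translate([72, 0, 613]) cube([237, 31, 72]);
translate([0, 361, 0]) {
  cube([3020, 168, 2910]);
  translate([0, 3882, 0]) cube([3020, 168, 2910]);
  translate([0, 168, 0]) cube([168, 3714, 2910]);
  translate([2852, 168, 0]) cube([168, 3714, 2910]);
}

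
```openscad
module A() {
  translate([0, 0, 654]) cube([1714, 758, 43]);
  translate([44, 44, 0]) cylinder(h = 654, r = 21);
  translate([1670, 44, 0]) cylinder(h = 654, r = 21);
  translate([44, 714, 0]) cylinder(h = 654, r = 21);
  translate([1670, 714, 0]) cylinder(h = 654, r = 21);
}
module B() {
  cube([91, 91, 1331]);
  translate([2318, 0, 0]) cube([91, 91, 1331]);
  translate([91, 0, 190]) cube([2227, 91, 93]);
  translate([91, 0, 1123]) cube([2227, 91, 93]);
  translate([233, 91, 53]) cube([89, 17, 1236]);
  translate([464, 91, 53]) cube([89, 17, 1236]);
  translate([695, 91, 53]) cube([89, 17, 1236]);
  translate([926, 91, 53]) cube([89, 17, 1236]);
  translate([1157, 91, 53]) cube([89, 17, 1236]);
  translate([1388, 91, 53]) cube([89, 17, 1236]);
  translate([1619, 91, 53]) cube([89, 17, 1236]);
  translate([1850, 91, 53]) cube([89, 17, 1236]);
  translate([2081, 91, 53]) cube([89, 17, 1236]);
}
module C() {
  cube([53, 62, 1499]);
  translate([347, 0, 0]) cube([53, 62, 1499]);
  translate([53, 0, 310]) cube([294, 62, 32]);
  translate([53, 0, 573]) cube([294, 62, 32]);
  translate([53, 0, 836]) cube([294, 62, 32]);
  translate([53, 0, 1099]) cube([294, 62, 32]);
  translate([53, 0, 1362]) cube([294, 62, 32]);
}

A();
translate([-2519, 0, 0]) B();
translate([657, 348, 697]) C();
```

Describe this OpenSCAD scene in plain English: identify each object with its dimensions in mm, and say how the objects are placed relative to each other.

A is a rectangular dining table. The top is 1714×758×43 mm with its upper surface at z = 697 mm. It stands on four round legs of 42 mm diameter, each leg's bounding box inset 23 mm from the nearest pair of top edges, running from the floor to the underside of the top.

B is a fence section. Two 91×91 mm posts, 1331 mm tall, stand on the floor with a clear span of 2227 mm between their inner faces. Two horizontal rails of 91×93 mm section span the gap between the posts with their undersides at z = 190 mm and z = 1123 mm, flush with the posts' −y face. 9 pickets, each 89 mm wide, 17 mm thick and 1236 mm tall, are fixed to the +y face of the rails with their bottoms at z = 53 mm, evenly spaced across the span with equal gaps (rounded down to the nearest mm) at the −x end and between each pair — any rounding remainder accumulates at the +x end.

C is a straight ladder. Two 53×62 mm vertical rails, 1499 mm tall, stand 400 mm apart (outside-to-outside) with their front faces coplanar on the −y side. 5 rungs, each 62 mm deep and 32 mm tall, span between the inner faces of the rails, front faces flush with the rails. The lowest rung's underside is at z = 310 mm and rungs are spaced 263 mm apart (underside to underside).

The fence section is on the floor beside the table on its −x side. The ladder is on top of the table, centred.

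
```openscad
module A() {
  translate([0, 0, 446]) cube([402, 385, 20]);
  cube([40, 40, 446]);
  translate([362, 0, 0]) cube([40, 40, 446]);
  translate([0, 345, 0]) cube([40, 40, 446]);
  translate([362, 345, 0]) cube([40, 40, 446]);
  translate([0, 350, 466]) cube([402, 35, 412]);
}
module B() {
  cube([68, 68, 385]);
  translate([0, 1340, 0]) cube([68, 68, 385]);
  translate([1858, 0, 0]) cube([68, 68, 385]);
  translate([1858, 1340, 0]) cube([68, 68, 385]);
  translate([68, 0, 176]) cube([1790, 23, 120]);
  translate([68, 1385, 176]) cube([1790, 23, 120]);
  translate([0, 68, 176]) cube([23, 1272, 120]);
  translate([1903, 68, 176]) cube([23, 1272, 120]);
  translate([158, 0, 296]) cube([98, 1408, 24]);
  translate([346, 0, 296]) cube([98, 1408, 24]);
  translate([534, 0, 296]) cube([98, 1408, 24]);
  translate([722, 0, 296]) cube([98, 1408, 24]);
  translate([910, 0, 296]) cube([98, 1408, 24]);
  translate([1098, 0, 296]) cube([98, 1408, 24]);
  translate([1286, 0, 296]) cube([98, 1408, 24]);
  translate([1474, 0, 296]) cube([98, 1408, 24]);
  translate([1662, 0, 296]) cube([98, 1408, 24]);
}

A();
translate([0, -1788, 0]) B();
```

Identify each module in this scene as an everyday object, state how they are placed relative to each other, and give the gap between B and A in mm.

The bed frame's nearest face is 380 mm from the chair's −y face.

A is a chair. B is a bed frame. The bed frame is on the floor beside the chair on its −y side. The gap between the bed frame and the chair is 380 mm.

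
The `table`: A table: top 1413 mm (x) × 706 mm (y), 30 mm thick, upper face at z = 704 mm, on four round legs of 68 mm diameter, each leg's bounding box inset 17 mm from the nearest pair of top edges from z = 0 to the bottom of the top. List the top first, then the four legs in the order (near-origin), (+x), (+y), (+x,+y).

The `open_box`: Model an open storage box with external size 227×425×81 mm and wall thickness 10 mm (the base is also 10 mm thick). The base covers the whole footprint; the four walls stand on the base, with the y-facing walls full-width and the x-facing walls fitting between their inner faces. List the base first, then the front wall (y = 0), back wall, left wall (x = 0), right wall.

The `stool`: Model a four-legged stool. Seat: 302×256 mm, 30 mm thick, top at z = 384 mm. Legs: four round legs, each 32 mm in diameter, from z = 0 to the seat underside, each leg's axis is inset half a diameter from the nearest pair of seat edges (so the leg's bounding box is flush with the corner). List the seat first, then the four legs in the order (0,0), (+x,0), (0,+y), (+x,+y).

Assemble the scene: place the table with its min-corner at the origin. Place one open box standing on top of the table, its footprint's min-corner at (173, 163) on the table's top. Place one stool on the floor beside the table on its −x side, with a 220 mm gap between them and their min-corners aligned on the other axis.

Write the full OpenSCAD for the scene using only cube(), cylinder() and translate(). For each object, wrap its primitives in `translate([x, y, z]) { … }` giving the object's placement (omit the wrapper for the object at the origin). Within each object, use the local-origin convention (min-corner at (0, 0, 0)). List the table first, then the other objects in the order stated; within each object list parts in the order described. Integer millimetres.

translate([0, 0, 674]) cube([1413, 706, 30]);
translate([51, 51, 0]) cylinder(h = 674, r = 34);
translate([1362, 51, 0]) cylinder(h = 674, r = 34);
translate([51, 655, 0]) cylinder(h = 674, r = 34);
translate([1362, 655, 0]) cylinder(h = 674, r = 34);
translate([173, 163, 704]) {
  cube([227, 425, 10]);
  translate([0, 0, 10]) cube([227, 10, 71]);
  translate([0, 415, 10]) cube([227, 10, 71]);
  translate([0, 10, 10]) cube([10, 405, 71]);
  translate([217, 10, 10]) cube([10, 405, 71]);
}
translate([-522, 0, 0]) {
  translate([0, 0, 354]) cube([302, 256, 30]);
  translate([16, 16, 0]) cylinder(h = 354, r = 16);
  translate([286, 16, 0]) cylinder(h = 354, r = 16);
  translate([16, 240, 0]) cylinder(h = 354, r = 16);
  translate([286, 240, 0]) cylinder(h = 354, r = 16);
}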